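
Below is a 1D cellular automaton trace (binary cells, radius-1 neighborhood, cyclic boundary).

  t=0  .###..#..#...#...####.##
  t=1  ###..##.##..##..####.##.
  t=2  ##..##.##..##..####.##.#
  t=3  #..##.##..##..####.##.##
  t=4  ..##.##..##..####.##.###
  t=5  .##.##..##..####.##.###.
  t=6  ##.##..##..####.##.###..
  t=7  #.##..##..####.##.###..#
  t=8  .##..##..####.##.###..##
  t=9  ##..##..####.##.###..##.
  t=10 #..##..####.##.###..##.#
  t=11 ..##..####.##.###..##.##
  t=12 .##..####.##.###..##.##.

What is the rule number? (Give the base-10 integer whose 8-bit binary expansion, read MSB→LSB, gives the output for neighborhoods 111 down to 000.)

174

  nb ###: next=#  (t=0,i=2, bit7=1)
  nb ##.: next=.  (t=0,i=3, bit6=0)
  nb #.#: next=#  (t=0,i=0, bit5=1)
  nb #..: next=.  (t=0,i=4, bit4=0)
  nb .##: next=#  (t=0,i=1, bit3=1)
  nb .#.: next=#  (t=0,i=6, bit2=1)
  nb ..#: next=#  (t=0,i=5, bit1=1)
  nb ...: next=.  (t=0,i=11, bit0=0)
  bits 10101110 = 174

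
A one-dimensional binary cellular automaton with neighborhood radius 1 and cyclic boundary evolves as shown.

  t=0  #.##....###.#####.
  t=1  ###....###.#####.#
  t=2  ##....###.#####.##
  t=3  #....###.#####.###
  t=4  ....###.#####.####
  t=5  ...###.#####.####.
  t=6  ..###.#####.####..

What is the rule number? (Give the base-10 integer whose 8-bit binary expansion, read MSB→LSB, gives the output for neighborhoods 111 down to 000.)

174

  [7] ### => #  t=0,i=9
  [6] ##. => .  t=0,i=3
  [5] #.# => #  t=0,i=1
  [4] #.. => .  t=0,i=4
  [3] .## => #  t=0,i=2
  [2] .#. => #  t=0,i=0
  [1] ..# => #  t=0,i=7
  [0] ... => .  t=0,i=5
  bits 10101110 = 174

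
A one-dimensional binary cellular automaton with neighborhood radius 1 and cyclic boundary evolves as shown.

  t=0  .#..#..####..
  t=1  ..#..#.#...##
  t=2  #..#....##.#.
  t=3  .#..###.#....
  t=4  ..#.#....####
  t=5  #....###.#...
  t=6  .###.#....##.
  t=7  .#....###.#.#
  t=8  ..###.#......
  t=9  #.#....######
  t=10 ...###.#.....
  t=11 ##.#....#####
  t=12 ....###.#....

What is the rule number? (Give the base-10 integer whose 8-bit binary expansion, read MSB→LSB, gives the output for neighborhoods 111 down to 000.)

25

  nb ###: next=.  (t=0,i=8, bit7=0)
  nb ##.: next=.  (t=0,i=10, bit6=0)
  nb #.#: next=.  (t=1,i=6, bit5=0)
  nb #..: next=#  (t=0,i=2, bit4=1)
  nb .##: next=#  (t=0,i=7, bit3=1)
  nb .#.: next=.  (t=0,i=1, bit2=0)
  nb ..#: next=.  (t=0,i=0, bit1=0)
  nb ...: next=#  (t=0,i=12, bit0=1)
  bits 00011001 = 25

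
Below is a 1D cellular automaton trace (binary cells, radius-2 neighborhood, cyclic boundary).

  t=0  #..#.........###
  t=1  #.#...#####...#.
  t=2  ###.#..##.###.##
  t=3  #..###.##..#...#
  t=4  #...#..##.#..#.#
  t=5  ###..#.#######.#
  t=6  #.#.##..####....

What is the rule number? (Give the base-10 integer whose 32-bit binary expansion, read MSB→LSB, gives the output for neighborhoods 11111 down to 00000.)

2507601505

  #####|#  b31=1 t=1,i=8
  ####.|.  b30=0 t=0,i=15
  ###.#|.  b29=0 t=2,i=2
  ###..|#  b28=1 t=0,i=0
  ##.##|.  b27=0 t=2,i=9
  ##.#.|#  b26=1 t=2,i=3
  ##..#|.  b25=0 t=0,i=1
  ##...|#  b24=1 t=1,i=11
  #.###|.  b23=0 t=2,i=10
  #.##.|#  b22=1 t=3,i=7
  #.#.#|#  b21=1 t=1,i=0
  #.#..|#  b20=1 t=1,i=2
  #..##|.  b19=0 t=2,i=6
  #..#.|#  b18=1 t=0,i=2
  #...#|#  b17=1 t=1,i=4
  #....|.  b16=0 t=0,i=5
  .####|#  b15=1 t=0,i=14
  .###.|#  b14=1 t=2,i=11
  .##.#|#  b13=1 t=2,i=8
  .##..|#  b12=1 t=3,i=0
  .#.##|.  b11=0 t=4,i=14
  .#.#.|#  b10=1 t=1,i=1
  .#..#|#  b9=1 t=2,i=5
  .#...|.  b8=0 t=0,i=4
  ..###|.  b7=0 t=0,i=13
  ..##.|#  b6=1 t=2,i=7
  ..#.#|#  b5=1 t=1,i=14
  ..#..|.  b4=0 t=0,i=3
  ...##|.  b3=0 t=0,i=12
  ...#.|.  b2=0 t=1,i=13
  ....#|.  b1=0 t=0,i=11
  .....|#  b0=1 t=0,i=6
  bits 10010101011101101111011001100001 = 2507601505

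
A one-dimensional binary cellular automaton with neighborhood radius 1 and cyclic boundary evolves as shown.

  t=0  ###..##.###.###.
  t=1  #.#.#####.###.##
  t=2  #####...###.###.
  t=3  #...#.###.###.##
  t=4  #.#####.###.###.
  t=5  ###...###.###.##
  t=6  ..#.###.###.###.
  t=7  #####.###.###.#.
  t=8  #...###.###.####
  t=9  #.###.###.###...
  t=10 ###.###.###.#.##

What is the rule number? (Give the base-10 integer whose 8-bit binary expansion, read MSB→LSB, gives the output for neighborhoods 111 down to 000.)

111

  ### -> .   bit 7 = 0  t=0,i=1
  ##. -> #   bit 6 = 1  t=0,i=2
  #.# -> #   bit 5 = 1  t=0,i=7
  #.. -> .   bit 4 = 0  t=0,i=3
  .## -> #   bit 3 = 1  t=0,i=0
  .#. -> #   bit 2 = 1  t=1,i=2
  ..# -> #   bit 1 = 1  t=0,i=4
  ... -> #   bit 0 = 1  t=2,i=6
  bits 01101111 = 111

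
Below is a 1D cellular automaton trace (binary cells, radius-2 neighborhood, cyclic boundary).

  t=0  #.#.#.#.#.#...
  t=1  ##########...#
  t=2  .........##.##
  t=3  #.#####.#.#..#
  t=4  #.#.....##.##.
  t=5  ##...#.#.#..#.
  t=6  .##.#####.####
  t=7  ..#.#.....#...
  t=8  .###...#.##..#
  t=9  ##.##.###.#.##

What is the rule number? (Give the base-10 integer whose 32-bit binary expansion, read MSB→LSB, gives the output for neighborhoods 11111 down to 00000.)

  [31] ##### => .  t=1,i=1
  [30] ####. => .  t=1,i=8
  [29] ###.# => .  t=3,i=6
  [28] ###.. => #  t=1,i=9
  [27] ##.## => .  t=2,i=11
  [26] ##.#. => .  t=3,i=7
  [25] ##..# => .  t=8,i=11
  [24] ##... => #  t=1,i=10
  [23] #.### => #  t=3,i=2
  [22] #.##. => .  t=2,i=12
  [21] #.#.# => #  t=0,i=2
  [20] #.#.. => .  t=0,i=10
  [19] #..## => #  t=3,i=12
  [18] #..#. => #  t=5,i=11
  [17] #...# => .  t=0,i=12
  [16] #.... => .  t=2,i=1
  [15] .#### => .  t=1,i=0
  [14] .###. => .  t=8,i=2
  [13] .##.# => #  t=2,i=10
  [12] .##.. => #  t=2,i=13
  [11] .#.## => #  t=5,i=13
  [10] .#.#. => #  t=0,i=1
  [9] .#..# => #  t=3,i=11
  [8] .#... => .  t=0,i=11
  [7] ..### => #  t=1,i=13
  [6] ..##. => .  t=2,i=9
  [5] ..#.# => #  t=0,i=0
  [4] ..#.. => #  t=7,i=10
  [3] ...## => #  t=1,i=12
  [2] ...#. => #  t=0,i=13
  [1] ....# => .  t=2,i=7
  [0] ..... => #  t=2,i=2
  bits 00010001101011000011111010111101 = 296500925

296500925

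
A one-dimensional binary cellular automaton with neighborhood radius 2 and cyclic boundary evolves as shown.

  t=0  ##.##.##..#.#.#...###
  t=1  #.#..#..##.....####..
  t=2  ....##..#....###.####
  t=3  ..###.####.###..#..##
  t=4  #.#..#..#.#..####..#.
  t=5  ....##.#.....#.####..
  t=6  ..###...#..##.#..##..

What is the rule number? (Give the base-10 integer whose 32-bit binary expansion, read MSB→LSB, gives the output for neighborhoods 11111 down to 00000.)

  [31] ##### => .  t=0,i=20
  [30] ####. => #  t=0,i=0
  [29] ###.# => .  t=0,i=1
  [28] ###.. => #  t=1,i=18
  [27] ##.## => #  t=0,i=2
  [26] ##.#. => .  t=5,i=6
  [25] ##..# => #  t=0,i=8
  [24] ##... => .  t=1,i=10
  [23] #.### => .  t=2,i=17
  [22] #.##. => .  t=0,i=3
  [21] #.#.# => .  t=0,i=12
  [20] #.#.. => .  t=0,i=14
  [19] #..## => .  t=1,i=7
  [18] #..#. => #  t=0,i=9
  [17] #...# => #  t=0,i=16
  [16] #.... => .  t=1,i=11
  [15] .#### => .  t=0,i=19
  [14] .###. => .  t=2,i=14
  [13] .##.# => .  t=0,i=4
  [12] .##.. => .  t=0,i=7
  [11] .#.## => #  t=5,i=14
  [10] .#.#. => .  t=0,i=11
  [9] .#..# => .  t=1,i=3
  [8] .#... => #  t=0,i=15
  [7] ..### => #  t=0,i=18
  [6] ..##. => #  t=1,i=8
  [5] ..#.# => .  t=0,i=10
  [4] ..#.. => #  t=1,i=5
  [3] ...## => #  t=0,i=17
  [2] ...#. => #  t=5,i=12
  [1] ....# => #  t=1,i=13
  [0] ..... => .  t=1,i=12
  bits 01011010000001100000100111011110 = 1510345182

1510345182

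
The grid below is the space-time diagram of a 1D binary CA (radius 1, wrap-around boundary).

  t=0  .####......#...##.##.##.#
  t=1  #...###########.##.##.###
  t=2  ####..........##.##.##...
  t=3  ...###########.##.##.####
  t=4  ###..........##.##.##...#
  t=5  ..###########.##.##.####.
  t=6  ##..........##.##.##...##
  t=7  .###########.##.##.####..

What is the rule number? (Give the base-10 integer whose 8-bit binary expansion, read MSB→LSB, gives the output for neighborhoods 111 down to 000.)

  nb ###: next=.  (t=0,i=2, bit7=0)
  nb ##.: next=#  (t=0,i=4, bit6=1)
  nb #.#: next=#  (t=0,i=0, bit5=1)
  nb #..: next=#  (t=0,i=5, bit4=1)
  nb .##: next=.  (t=0,i=1, bit3=0)
  nb .#.: next=#  (t=0,i=11, bit2=1)
  nb ..#: next=#  (t=0,i=10, bit1=1)
  nb ...: next=#  (t=0,i=6, bit0=1)
  bits 01110111 = 119

119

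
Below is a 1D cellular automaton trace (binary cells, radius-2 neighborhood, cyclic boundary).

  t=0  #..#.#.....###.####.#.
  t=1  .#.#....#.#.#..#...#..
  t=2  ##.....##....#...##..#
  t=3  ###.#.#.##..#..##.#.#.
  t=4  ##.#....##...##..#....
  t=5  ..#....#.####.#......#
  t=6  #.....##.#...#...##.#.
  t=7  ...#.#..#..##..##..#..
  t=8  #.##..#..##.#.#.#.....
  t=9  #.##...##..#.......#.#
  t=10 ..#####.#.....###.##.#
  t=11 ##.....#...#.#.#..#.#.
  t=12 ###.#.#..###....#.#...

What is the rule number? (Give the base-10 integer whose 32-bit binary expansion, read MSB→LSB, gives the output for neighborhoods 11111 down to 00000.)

365580845

  [31] ##### => .  t=10,i=4
  [30] ####. => .  t=0,i=17
  [29] ###.# => .  t=0,i=13
  [28] ###.. => #  t=2,i=1
  [27] ##.## => .  t=0,i=14
  [26] ##.#. => #  t=0,i=19
  [25] ##..# => .  t=2,i=19
  [24] ##... => #  t=2,i=2
  [23] #.### => #  t=0,i=15
  [22] #.##. => #  t=3,i=8
  [21] #.#.# => .  t=0,i=20
  [20] #.#.. => .  t=0,i=0
  [19] #..## => #  t=2,i=20
  [18] #..#. => .  t=0,i=2
  [17] #...# => #  t=1,i=17
  [16] #.... => .  t=0,i=7
  [15] .#### => .  t=0,i=16
  [14] .###. => #  t=0,i=12
  [13] .##.# => .  t=3,i=16
  [12] .##.. => #  t=2,i=8
  [11] .#.## => .  t=3,i=7
  [10] .#.#. => .  t=0,i=4
  [9] .#..# => #  t=0,i=1
  [8] .#... => .  t=0,i=6
  [7] ..### => .  t=0,i=11
  [6] ..##. => .  t=2,i=7
  [5] ..#.# => #  t=0,i=3
  [4] ..#.. => .  t=1,i=15
  [3] ...## => #  t=0,i=10
  [2] ...#. => #  t=1,i=0
  [1] ....# => .  t=0,i=9
  [0] ..... => #  t=0,i=8
  bits 00010101110010100101001000101101 = 365580845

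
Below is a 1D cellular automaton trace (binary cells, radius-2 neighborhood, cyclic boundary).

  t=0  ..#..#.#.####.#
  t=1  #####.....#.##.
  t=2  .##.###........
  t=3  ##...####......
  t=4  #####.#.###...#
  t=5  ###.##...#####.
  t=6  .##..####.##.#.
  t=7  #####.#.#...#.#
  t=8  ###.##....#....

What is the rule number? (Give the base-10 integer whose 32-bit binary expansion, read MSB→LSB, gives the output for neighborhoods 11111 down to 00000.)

3071267416

  nb #####: next=#  (t=1,i=2, bit31=1)
  nb ####.: next=.  (t=0,i=11, bit30=0)
  nb ###.#: next=#  (t=0,i=12, bit29=1)
  nb ###..: next=#  (t=1,i=4, bit28=1)
  nb ##.##: next=.  (t=1,i=14, bit27=0)
  nb ##.#.: next=#  (t=0,i=13, bit26=1)
  nb ##..#: next=#  (t=6,i=3, bit25=1)
  nb ##...: next=#  (t=1,i=5, bit24=1)
  nb #.###: next=.  (t=0,i=9, bit23=0)
  nb #.##.: next=.  (t=1,i=12, bit22=0)
  nb #.#.#: next=.  (t=0,i=7, bit21=0)
  nb #.#..: next=.  (t=0,i=14, bit20=0)
  nb #..##: next=#  (t=6,i=0, bit19=1)
  nb #..#.: next=#  (t=0,i=1, bit18=1)
  nb #...#: next=#  (t=3,i=3, bit17=1)
  nb #....: next=#  (t=1,i=6, bit16=1)
  nb .####: next=#  (t=0,i=10, bit15=1)
  nb .###.: next=#  (t=2,i=5, bit14=1)
  nb .##.#: next=.  (t=1,i=13, bit13=0)
  nb .##..: next=#  (t=3,i=1, bit12=1)
  nb .#.##: next=.  (t=0,i=8, bit11=0)
  nb .#.#.: next=.  (t=0,i=6, bit10=0)
  nb .#..#: next=#  (t=0,i=0, bit9=1)
  nb .#...: next=.  (t=7,i=9, bit8=0)
  nb ..###: next=.  (t=3,i=5, bit7=0)
  nb ..##.: next=#  (t=2,i=1, bit6=1)
  nb ..#.#: next=.  (t=0,i=5, bit5=0)
  nb ..#..: next=#  (t=0,i=2, bit4=1)
  nb ...##: next=#  (t=2,i=0, bit3=1)
  nb ...#.: next=.  (t=1,i=9, bit2=0)
  nb ....#: next=.  (t=1,i=8, bit1=0)
  nb .....: next=.  (t=1,i=7, bit0=0)
  bits 10110111000011111101001001011000 = 3071267416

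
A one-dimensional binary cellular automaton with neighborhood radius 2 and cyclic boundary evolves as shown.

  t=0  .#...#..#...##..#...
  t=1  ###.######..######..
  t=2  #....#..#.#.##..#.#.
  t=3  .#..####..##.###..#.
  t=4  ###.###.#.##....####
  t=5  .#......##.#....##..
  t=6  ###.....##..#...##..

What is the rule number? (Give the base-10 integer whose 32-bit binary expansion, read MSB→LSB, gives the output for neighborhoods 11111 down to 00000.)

1109703636

  #####|.  b31=0 t=1,i=6
  ####.|#  b30=1 t=1,i=8
  ###.#|.  b29=0 t=1,i=2
  ###..|.  b28=0 t=1,i=9
  ##.##|.  b27=0 t=1,i=3
  ##.#.|.  b26=0 t=4,i=7
  ##..#|#  b25=1 t=0,i=14
  ##...|.  b24=0 t=4,i=12
  #.###|.  b23=0 t=1,i=4
  #.##.|.  b22=0 t=2,i=12
  #.#.#|#  b21=1 t=2,i=10
  #.#..|.  b20=0 t=2,i=0
  #..##|.  b19=0 t=1,i=11
  #..#.|#  b18=1 t=0,i=7
  #...#|.  b17=0 t=0,i=3
  #....|.  b16=0 t=0,i=18
  .####|#  b15=1 t=1,i=5
  .###.|.  b14=0 t=1,i=1
  .##.#|#  b13=1 t=3,i=11
  .##..|#  b12=1 t=0,i=13
  .#.##|#  b11=1 t=2,i=11
  .#.#.|.  b10=0 t=2,i=9
  .#..#|#  b9=1 t=0,i=6
  .#...|#  b8=1 t=0,i=2
  ..###|#  b7=1 t=1,i=0
  ..##.|#  b6=1 t=0,i=12
  ..#.#|.  b5=0 t=2,i=8
  ..#..|#  b4=1 t=0,i=1
  ...##|.  b3=0 t=0,i=11
  ...#.|#  b2=1 t=0,i=0
  ....#|.  b1=0 t=0,i=19
  .....|.  b0=0 t=5,i=4
  bits 01000010001001001011101111010100 = 1109703636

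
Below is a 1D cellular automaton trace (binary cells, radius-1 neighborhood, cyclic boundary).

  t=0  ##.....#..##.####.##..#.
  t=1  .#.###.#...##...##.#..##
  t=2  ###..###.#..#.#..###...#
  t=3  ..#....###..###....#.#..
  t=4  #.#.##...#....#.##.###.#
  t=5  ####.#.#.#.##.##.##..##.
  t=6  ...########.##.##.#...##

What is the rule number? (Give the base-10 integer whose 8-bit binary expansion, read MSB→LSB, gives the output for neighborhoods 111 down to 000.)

  ###|.  b7=0 t=0,i=14
  ##.|#  b6=1 t=0,i=1
  #.#|#  b5=1 t=0,i=12
  #..|.  b4=0 t=0,i=2
  .##|.  b3=0 t=0,i=0
  .#.|#  b2=1 t=0,i=7
  ..#|.  b1=0 t=0,i=6
  ...|#  b0=1 t=0,i=3
  bits 01100101 = 101

101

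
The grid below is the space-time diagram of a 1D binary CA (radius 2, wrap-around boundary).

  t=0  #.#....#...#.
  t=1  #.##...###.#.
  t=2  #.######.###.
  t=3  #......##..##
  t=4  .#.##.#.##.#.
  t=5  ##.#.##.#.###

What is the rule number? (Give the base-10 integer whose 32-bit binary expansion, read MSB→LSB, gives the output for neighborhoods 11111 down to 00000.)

796267449

  ##### -> .   bit 31 = 0  t=2,i=4
  ####. -> .   bit 30 = 0  t=2,i=6
  ###.# -> #   bit 29 = 1  t=1,i=9
  ###.. -> .   bit 28 = 0  t=3,i=0
  ##.## -> #   bit 27 = 1  t=2,i=8
  ##.#. -> #   bit 26 = 1  t=1,i=10
  ##..# -> #   bit 25 = 1  t=3,i=9
  ##... -> #   bit 24 = 1  t=1,i=4
  #.### -> .   bit 23 = 0  t=2,i=2
  #.##. -> #   bit 22 = 1  t=1,i=2
  #.#.# -> #   bit 21 = 1  t=0,i=0
  #.#.. -> #   bit 20 = 1  t=0,i=2
  #..## -> .   bit 19 = 0  t=3,i=10
  #..#. -> #   bit 18 = 1  t=4,i=0
  #...# -> #   bit 17 = 1  t=0,i=9
  #.... -> .   bit 16 = 0  t=0,i=4
  .#### -> .   bit 15 = 0  t=2,i=3
  .###. -> .   bit 14 = 0  t=1,i=8
  .##.# -> .   bit 13 = 0  t=4,i=4
  .##.. -> #   bit 12 = 1  t=1,i=3
  .#.## -> .   bit 11 = 0  t=1,i=1
  .#.#. -> .   bit 10 = 0  t=0,i=1
  .#..# -> #   bit 9 = 1  t=4,i=12
  .#... -> #   bit 8 = 1  t=0,i=3
  ..### -> #   bit 7 = 1  t=1,i=7
  ..##. -> .   bit 6 = 0  t=3,i=7
  ..#.# -> #   bit 5 = 1  t=0,i=11
  ..#.. -> #   bit 4 = 1  t=0,i=7
  ...## -> #   bit 3 = 1  t=1,i=6
  ...#. -> .   bit 2 = 0  t=0,i=6
  ....# -> .   bit 1 = 0  t=0,i=5
  ..... -> #   bit 0 = 1  t=3,i=3
  bits 00101111011101100001001110111001 = 796267449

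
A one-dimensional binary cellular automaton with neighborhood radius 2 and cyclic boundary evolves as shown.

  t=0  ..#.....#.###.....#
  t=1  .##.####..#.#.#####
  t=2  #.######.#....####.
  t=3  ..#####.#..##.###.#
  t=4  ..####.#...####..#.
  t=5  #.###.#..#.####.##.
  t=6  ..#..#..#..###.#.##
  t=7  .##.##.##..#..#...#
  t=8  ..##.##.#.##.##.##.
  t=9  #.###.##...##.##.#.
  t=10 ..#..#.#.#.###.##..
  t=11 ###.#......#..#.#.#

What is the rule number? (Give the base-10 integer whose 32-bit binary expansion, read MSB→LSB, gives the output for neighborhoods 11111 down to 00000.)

3699880151

  #####|#  b31=1 t=1,i=16
  ####.|#  b30=1 t=1,i=6
  ###.#|.  b29=0 t=1,i=18
  ###..|#  b28=1 t=0,i=12
  ##.##|#  b27=1 t=1,i=0
  ##.#.|#  b26=1 t=2,i=8
  ##..#|.  b25=0 t=1,i=8
  ##...|.  b24=0 t=0,i=13
  #.###|#  b23=1 t=0,i=10
  #.##.|.  b22=0 t=1,i=1
  #.#.#|.  b21=0 t=1,i=12
  #.#..|.  b20=0 t=2,i=9
  #..##|.  b19=0 t=3,i=1
  #..#.|#  b18=1 t=0,i=1
  #...#|#  b17=1 t=4,i=0
  #....|#  b16=1 t=0,i=4
  .####|#  b15=1 t=1,i=5
  .###.|.  b14=0 t=0,i=11
  .##.#|#  b13=1 t=1,i=2
  .##..|#  b12=1 t=6,i=18
  .#.##|.  b11=0 t=0,i=9
  .#.#.|.  b10=0 t=1,i=11
  .#..#|.  b9=0 t=0,i=0
  .#...|.  b8=0 t=0,i=3
  ..###|#  b7=1 t=2,i=14
  ..##.|#  b6=1 t=3,i=11
  ..#.#|.  b5=0 t=0,i=8
  ..#..|#  b4=1 t=0,i=2
  ...##|.  b3=0 t=2,i=13
  ...#.|#  b2=1 t=0,i=7
  ....#|#  b1=1 t=0,i=6
  .....|#  b0=1 t=0,i=5
  bits 11011100100001111011000011010111 = 3699880151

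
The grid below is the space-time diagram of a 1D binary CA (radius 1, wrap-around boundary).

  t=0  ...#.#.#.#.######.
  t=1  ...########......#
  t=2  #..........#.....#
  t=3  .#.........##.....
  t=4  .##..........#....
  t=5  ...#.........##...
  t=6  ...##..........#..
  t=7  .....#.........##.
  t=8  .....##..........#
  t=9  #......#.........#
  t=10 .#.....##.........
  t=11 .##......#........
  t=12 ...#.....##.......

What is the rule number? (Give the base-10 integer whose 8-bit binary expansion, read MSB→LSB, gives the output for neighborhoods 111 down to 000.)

  ### -> .   bit 7 = 0  t=0,i=12
  ##. -> .   bit 6 = 0  t=0,i=16
  #.# -> #   bit 5 = 1  t=0,i=4
  #.. -> #   bit 4 = 1  t=0,i=17
  .## -> .   bit 3 = 0  t=0,i=11
  .#. -> #   bit 2 = 1  t=0,i=3
  ..# -> .   bit 1 = 0  t=0,i=2
  ... -> .   bit 0 = 0  t=0,i=0
  bits 00110100 = 52

52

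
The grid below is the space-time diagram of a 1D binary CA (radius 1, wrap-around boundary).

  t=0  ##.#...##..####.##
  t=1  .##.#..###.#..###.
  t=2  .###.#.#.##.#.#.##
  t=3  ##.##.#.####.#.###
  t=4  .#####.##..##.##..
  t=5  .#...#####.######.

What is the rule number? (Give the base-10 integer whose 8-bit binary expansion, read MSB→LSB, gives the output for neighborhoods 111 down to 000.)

  [7] ### => .  t=0,i=0
  [6] ##. => #  t=0,i=1
  [5] #.# => #  t=0,i=2
  [4] #.. => #  t=0,i=4
  [3] .## => #  t=0,i=7
  [2] .#. => .  t=0,i=3
  [1] ..# => .  t=0,i=6
  [0] ... => .  t=0,i=5
  bits 01111000 = 120

120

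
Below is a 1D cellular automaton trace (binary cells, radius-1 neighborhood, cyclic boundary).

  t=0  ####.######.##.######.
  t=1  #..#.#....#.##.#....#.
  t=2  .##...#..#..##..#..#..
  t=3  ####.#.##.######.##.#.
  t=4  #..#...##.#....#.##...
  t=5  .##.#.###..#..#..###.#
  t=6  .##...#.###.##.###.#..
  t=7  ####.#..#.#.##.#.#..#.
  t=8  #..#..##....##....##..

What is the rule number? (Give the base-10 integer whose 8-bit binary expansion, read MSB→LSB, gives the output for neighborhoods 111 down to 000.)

  [7] ### => .  t=0,i=1
  [6] ##. => #  t=0,i=3
  [5] #.# => .  t=0,i=4
  [4] #.. => #  t=1,i=1
  [3] .## => #  t=0,i=0
  [2] .#. => .  t=1,i=0
  [1] ..# => #  t=1,i=2
  [0] ... => .  t=1,i=7
  bits 01011010 = 90

90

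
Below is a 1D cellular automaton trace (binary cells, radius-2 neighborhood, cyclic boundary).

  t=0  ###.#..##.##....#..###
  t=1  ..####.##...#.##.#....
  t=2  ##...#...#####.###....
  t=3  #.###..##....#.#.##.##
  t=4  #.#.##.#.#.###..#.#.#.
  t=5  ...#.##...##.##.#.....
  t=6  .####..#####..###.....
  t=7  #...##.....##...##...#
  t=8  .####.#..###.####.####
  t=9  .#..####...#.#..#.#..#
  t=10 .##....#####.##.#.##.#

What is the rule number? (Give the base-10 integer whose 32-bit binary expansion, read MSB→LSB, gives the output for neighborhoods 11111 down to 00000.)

  #####|.  b31=0 t=0,i=0
  ####.|.  b30=0 t=0,i=1
  ###.#|#  b29=1 t=0,i=2
  ###..|#  b28=1 t=2,i=17
  ##.##|.  b27=0 t=0,i=9
  ##.#.|#  b26=1 t=0,i=3
  ##..#|#  b25=1 t=3,i=5
  ##...|#  b24=1 t=0,i=12
  #.###|#  b23=1 t=2,i=15
  #.##.|.  b22=0 t=0,i=10
  #.#.#|.  b21=0 t=3,i=15
  #.#..|#  b20=1 t=0,i=4
  #..##|.  b19=0 t=0,i=6
  #..#.|.  b18=0 t=4,i=15
  #...#|#  b17=1 t=1,i=10
  #....|.  b16=0 t=0,i=13
  .####|.  b15=0 t=0,i=20
  .###.|.  b14=0 t=2,i=16
  .##.#|#  b13=1 t=0,i=8
  .##..|.  b12=0 t=0,i=11
  .#.##|#  b11=1 t=1,i=13
  .#.#.|.  b10=0 t=3,i=14
  .#..#|#  b9=1 t=0,i=5
  .#...|.  b8=0 t=1,i=18
  ..###|.  b7=0 t=0,i=19
  ..##.|#  b6=1 t=0,i=7
  ..#.#|#  b5=1 t=1,i=12
  ..#..|.  b4=0 t=0,i=16
  ...##|#  b3=1 t=1,i=1
  ...#.|#  b2=1 t=0,i=15
  ....#|#  b1=1 t=0,i=14
  .....|.  b0=0 t=1,i=20
  bits 00110111100100100010101001101110 = 932325998

932325998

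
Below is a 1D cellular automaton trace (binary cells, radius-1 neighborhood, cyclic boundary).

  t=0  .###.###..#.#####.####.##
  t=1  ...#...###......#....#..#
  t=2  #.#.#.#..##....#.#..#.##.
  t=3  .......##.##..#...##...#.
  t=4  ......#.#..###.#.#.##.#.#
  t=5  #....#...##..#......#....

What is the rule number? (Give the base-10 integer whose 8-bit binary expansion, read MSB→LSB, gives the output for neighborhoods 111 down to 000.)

  ###|.  b7=0 t=0,i=2
  ##.|#  b6=1 t=0,i=3
  #.#|.  b5=0 t=0,i=0
  #..|#  b4=1 t=0,i=8
  .##|.  b3=0 t=0,i=1
  .#.|.  b2=0 t=0,i=10
  ..#|#  b1=1 t=0,i=9
  ...|.  b0=0 t=1,i=1
  bits 01010010 = 82

82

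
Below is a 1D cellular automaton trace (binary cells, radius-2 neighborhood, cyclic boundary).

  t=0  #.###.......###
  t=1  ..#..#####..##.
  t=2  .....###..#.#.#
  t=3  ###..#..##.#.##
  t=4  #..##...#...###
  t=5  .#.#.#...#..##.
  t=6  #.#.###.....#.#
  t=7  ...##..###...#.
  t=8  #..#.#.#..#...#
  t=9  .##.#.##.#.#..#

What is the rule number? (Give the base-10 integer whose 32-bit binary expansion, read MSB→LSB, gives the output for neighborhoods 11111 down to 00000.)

2207616449

  [31] ##### => #  t=1,i=7
  [30] ####. => .  t=0,i=14
  [29] ###.# => .  t=0,i=0
  [28] ###.. => .  t=0,i=4
  [27] ##.## => .  t=0,i=1
  [26] ##.#. => .  t=3,i=10
  [25] ##..# => #  t=1,i=10
  [24] ##... => #  t=0,i=5
  [23] #.### => #  t=0,i=2
  [22] #.##. => .  t=6,i=14
  [21] #.#.# => .  t=2,i=12
  [20] #.#.. => #  t=2,i=14
  [19] #..## => .  t=1,i=4
  [18] #..#. => #  t=2,i=9
  [17] #...# => .  t=1,i=0
  [16] #.... => #  t=0,i=6
  [15] .#### => #  t=0,i=13
  [14] .###. => .  t=0,i=3
  [13] .##.# => .  t=3,i=9
  [12] .##.. => .  t=1,i=13
  [11] .#.## => #  t=3,i=12
  [10] .#.#. => #  t=2,i=11
  [9] .#..# => .  t=1,i=3
  [8] .#... => #  t=2,i=0
  [7] ..### => #  t=0,i=12
  [6] ..##. => #  t=1,i=12
  [5] ..#.# => .  t=2,i=10
  [4] ..#.. => .  t=1,i=2
  [3] ...## => .  t=0,i=11
  [2] ...#. => .  t=1,i=1
  [1] ....# => .  t=0,i=10
  [0] ..... => #  t=0,i=7
  bits 10000011100101011000110111000001 = 2207616449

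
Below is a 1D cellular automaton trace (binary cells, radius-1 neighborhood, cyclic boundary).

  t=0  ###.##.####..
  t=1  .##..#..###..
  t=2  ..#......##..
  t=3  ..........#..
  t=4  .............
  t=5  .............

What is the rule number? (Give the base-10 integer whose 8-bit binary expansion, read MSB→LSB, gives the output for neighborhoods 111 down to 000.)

192

  nb ###: next=#  (t=0,i=1, bit7=1)
  nb ##.: next=#  (t=0,i=2, bit6=1)
  nb #.#: next=.  (t=0,i=3, bit5=0)
  nb #..: next=.  (t=0,i=11, bit4=0)
  nb .##: next=.  (t=0,i=0, bit3=0)
  nb .#.: next=.  (t=1,i=5, bit2=0)
  nb ..#: next=.  (t=0,i=12, bit1=0)
  nb ...: next=.  (t=1,i=12, bit0=0)
  bits 11000000 = 192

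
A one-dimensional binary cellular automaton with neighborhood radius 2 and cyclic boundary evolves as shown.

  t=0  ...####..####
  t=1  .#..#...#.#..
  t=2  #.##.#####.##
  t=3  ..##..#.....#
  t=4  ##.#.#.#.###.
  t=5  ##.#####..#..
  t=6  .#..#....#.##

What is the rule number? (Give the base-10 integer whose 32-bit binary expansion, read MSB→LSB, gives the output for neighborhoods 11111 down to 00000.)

  nb #####: next=.  (t=2,i=7, bit31=0)
  nb ####.: next=.  (t=0,i=5, bit30=0)
  nb ###.#: next=.  (t=2,i=0, bit29=0)
  nb ###..: next=.  (t=0,i=6, bit28=0)
  nb ##.##: next=.  (t=2,i=1, bit27=0)
  nb ##.#.: next=.  (t=4,i=2, bit26=0)
  nb ##..#: next=.  (t=0,i=7, bit25=0)
  nb ##...: next=.  (t=0,i=0, bit24=0)
  nb #.###: next=.  (t=2,i=5, bit23=0)
  nb #.##.: next=#  (t=2,i=2, bit22=1)
  nb #.#.#: next=#  (t=4,i=3, bit21=1)
  nb #.#..: next=.  (t=1,i=10, bit20=0)
  nb #..##: next=#  (t=0,i=8, bit19=1)
  nb #..#.: next=#  (t=1,i=3, bit18=1)
  nb #...#: next=#  (t=0,i=1, bit17=1)
  nb #....: next=.  (t=3,i=8, bit16=0)
  nb .####: next=#  (t=0,i=4, bit15=1)
  nb .###.: next=#  (t=2,i=12, bit14=1)
  nb .##.#: next=#  (t=2,i=3, bit13=1)
  nb .##..: next=#  (t=3,i=3, bit12=1)
  nb .#.##: next=.  (t=4,i=8, bit11=0)
  nb .#.#.: next=#  (t=1,i=9, bit10=1)
  nb .#..#: next=#  (t=1,i=2, bit9=1)
  nb .#...: next=#  (t=1,i=5, bit8=1)
  nb ..###: next=.  (t=0,i=3, bit7=0)
  nb ..##.: next=.  (t=3,i=2, bit6=0)
  nb ..#.#: next=#  (t=1,i=8, bit5=1)
  nb ..#..: next=.  (t=1,i=1, bit4=0)
  nb ...##: next=.  (t=0,i=2, bit3=0)
  nb ...#.: next=#  (t=1,i=0, bit2=1)
  nb ....#: next=#  (t=3,i=10, bit1=1)
  nb .....: next=#  (t=3,i=9, bit0=1)
  bits 00000000011011101111011100100111 = 7272231

7272231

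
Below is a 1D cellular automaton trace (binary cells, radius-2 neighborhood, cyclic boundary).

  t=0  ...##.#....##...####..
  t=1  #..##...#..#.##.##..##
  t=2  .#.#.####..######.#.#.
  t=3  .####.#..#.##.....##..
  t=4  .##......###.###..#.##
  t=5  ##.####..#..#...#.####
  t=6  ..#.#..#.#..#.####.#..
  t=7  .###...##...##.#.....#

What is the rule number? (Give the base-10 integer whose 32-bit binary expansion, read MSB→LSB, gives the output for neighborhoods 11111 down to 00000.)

  nb #####: next=.  (t=2,i=13, bit31=0)
  nb ####.: next=.  (t=0,i=18, bit30=0)
  nb ###.#: next=.  (t=2,i=16, bit29=0)
  nb ###..: next=.  (t=0,i=19, bit28=0)
  nb ##.##: next=#  (t=1,i=15, bit27=1)
  nb ##.#.: next=.  (t=0,i=5, bit26=0)
  nb ##..#: next=#  (t=1,i=1, bit25=1)
  nb ##...: next=#  (t=0,i=13, bit24=1)
  nb #.###: next=.  (t=2,i=5, bit23=0)
  nb #.##.: next=#  (t=1,i=13, bit22=1)
  nb #.#.#: next=#  (t=2,i=3, bit21=1)
  nb #.#..: next=.  (t=0,i=6, bit20=0)
  nb #..##: next=.  (t=1,i=2, bit19=0)
  nb #..#.: next=.  (t=1,i=10, bit18=0)
  nb #...#: next=#  (t=0,i=14, bit17=1)
  nb #....: next=#  (t=0,i=8, bit16=1)
  nb .####: next=#  (t=0,i=17, bit15=1)
  nb .###.: next=.  (t=1,i=21, bit14=0)
  nb .##.#: next=#  (t=0,i=4, bit13=1)
  nb .##..: next=.  (t=0,i=12, bit12=0)
  nb .#.##: next=#  (t=1,i=12, bit11=1)
  nb .#.#.: next=#  (t=2,i=2, bit10=1)
  nb .#..#: next=.  (t=1,i=9, bit9=0)
  nb .#...: next=.  (t=0,i=7, bit8=0)
  nb ..###: next=#  (t=0,i=16, bit7=1)
  nb ..##.: next=#  (t=0,i=3, bit6=1)
  nb ..#.#: next=#  (t=1,i=11, bit5=1)
  nb ..#..: next=#  (t=1,i=8, bit4=1)
  nb ...##: next=.  (t=0,i=2, bit3=0)
  nb ...#.: next=#  (t=1,i=7, bit2=1)
  nb ....#: next=.  (t=0,i=1, bit1=0)
  nb .....: next=#  (t=0,i=0, bit0=1)
  bits 00001011011000111010110011110101 = 191081717

191081717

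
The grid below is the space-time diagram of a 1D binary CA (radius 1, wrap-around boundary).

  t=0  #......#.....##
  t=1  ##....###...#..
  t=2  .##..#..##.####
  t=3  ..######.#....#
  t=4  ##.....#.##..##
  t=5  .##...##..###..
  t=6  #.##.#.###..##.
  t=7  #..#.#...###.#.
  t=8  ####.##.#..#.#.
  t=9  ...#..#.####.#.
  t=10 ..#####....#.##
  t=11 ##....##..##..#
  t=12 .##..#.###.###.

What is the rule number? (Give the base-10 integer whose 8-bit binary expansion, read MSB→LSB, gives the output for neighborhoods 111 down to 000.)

86

  ###|.  b7=0 t=0,i=14
  ##.|#  b6=1 t=0,i=0
  #.#|.  b5=0 t=2,i=0
  #..|#  b4=1 t=0,i=1
  .##|.  b3=0 t=0,i=13
  .#.|#  b2=1 t=0,i=7
  ..#|#  b1=1 t=0,i=6
  ...|.  b0=0 t=0,i=2
  bits 01010110 = 86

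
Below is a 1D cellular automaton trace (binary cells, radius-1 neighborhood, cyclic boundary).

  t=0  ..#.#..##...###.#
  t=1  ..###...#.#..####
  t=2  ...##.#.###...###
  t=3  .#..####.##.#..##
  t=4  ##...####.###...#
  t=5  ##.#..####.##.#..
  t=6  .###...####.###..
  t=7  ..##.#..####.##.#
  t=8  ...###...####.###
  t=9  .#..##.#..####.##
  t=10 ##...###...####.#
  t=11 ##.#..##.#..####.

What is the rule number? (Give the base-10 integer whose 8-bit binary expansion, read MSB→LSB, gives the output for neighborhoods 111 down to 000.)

  ###|#  b7=1 t=0,i=13
  ##.|#  b6=1 t=0,i=8
  #.#|#  b5=1 t=0,i=3
  #..|.  b4=0 t=0,i=0
  .##|.  b3=0 t=0,i=7
  .#.|#  b2=1 t=0,i=2
  ..#|.  b1=0 t=0,i=1
  ...|#  b0=1 t=0,i=10
  bits 11100101 = 229

229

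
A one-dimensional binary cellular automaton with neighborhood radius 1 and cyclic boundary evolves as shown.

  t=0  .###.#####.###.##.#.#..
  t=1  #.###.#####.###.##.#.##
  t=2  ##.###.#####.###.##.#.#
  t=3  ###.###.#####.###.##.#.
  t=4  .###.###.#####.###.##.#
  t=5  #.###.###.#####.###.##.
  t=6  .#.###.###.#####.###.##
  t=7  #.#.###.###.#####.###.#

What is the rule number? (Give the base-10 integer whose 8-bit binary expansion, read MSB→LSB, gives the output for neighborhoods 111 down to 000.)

  ### -> #   bit 7 = 1  t=0,i=2
  ##. -> #   bit 6 = 1  t=0,i=3
  #.# -> #   bit 5 = 1  t=0,i=4
  #.. -> #   bit 4 = 1  t=0,i=21
  .## -> .   bit 3 = 0  t=0,i=1
  .#. -> .   bit 2 = 0  t=0,i=18
  ..# -> #   bit 1 = 1  t=0,i=0
  ... -> #   bit 0 = 1  t=0,i=22
  bits 11110011 = 243

243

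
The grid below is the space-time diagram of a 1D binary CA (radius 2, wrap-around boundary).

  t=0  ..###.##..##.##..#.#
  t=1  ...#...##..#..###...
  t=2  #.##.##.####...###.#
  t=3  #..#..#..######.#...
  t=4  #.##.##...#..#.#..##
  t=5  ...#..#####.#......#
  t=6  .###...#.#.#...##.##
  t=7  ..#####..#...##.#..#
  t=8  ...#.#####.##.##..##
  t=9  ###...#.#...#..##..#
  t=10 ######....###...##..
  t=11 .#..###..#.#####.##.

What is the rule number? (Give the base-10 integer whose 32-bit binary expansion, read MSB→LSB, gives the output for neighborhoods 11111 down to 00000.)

1462169629

  #####|.  b31=0 t=3,i=11
  ####.|#  b30=1 t=2,i=10
  ###.#|.  b29=0 t=0,i=4
  ###..|#  b28=1 t=1,i=16
  ##.##|.  b27=0 t=0,i=5
  ##.#.|#  b26=1 t=3,i=15
  ##..#|#  b25=1 t=0,i=8
  ##...|#  b24=1 t=1,i=17
  #.###|.  b23=0 t=2,i=8
  #.##.|.  b22=0 t=0,i=6
  #.#.#|#  b21=1 t=6,i=9
  #.#..|.  b20=0 t=0,i=19
  #..##|.  b19=0 t=0,i=1
  #..#.|#  b18=1 t=0,i=16
  #...#|#  b17=1 t=1,i=5
  #....|.  b16=0 t=1,i=18
  .####|#  b15=1 t=2,i=9
  .###.|#  b14=1 t=0,i=3
  .##.#|#  b13=1 t=0,i=11
  .##..|#  b12=1 t=0,i=7
  .#.##|.  b11=0 t=8,i=4
  .#.#.|.  b10=0 t=0,i=18
  .#..#|.  b9=0 t=0,i=0
  .#...|.  b8=0 t=1,i=4
  ..###|.  b7=0 t=0,i=2
  ..##.|.  b6=0 t=0,i=10
  ..#.#|.  b5=0 t=0,i=17
  ..#..|#  b4=1 t=1,i=3
  ...##|#  b3=1 t=1,i=6
  ...#.|#  b2=1 t=1,i=2
  ....#|.  b1=0 t=1,i=1
  .....|#  b0=1 t=1,i=0
  bits 01010111001001101111000000011101 = 1462169629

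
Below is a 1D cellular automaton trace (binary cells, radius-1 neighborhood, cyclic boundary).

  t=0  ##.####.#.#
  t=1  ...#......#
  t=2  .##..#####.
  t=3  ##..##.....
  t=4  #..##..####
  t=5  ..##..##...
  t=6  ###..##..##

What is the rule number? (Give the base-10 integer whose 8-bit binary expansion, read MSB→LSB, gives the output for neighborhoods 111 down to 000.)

  ###|.  b7=0 t=0,i=0
  ##.|.  b6=0 t=0,i=1
  #.#|.  b5=0 t=0,i=2
  #..|.  b4=0 t=1,i=0
  .##|#  b3=1 t=0,i=3
  .#.|.  b2=0 t=0,i=8
  ..#|#  b1=1 t=1,i=2
  ...|#  b0=1 t=1,i=1
  bits 00001011 = 11

11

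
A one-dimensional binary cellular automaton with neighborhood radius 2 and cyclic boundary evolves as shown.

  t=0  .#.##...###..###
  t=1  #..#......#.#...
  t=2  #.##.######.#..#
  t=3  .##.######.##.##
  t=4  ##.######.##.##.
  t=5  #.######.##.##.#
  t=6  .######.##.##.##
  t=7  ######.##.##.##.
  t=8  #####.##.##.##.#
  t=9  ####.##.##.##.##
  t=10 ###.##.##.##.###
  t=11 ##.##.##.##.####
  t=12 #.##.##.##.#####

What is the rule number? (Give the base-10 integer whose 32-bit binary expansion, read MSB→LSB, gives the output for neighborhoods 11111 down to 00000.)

3705503863

  #####|#  b31=1 t=2,i=7
  ####.|#  b30=1 t=2,i=9
  ###.#|.  b29=0 t=0,i=15
  ###..|#  b28=1 t=0,i=10
  ##.##|#  b27=1 t=2,i=1
  ##.#.|#  b26=1 t=0,i=0
  ##..#|.  b25=0 t=0,i=11
  ##...|.  b24=0 t=0,i=5
  #.###|#  b23=1 t=2,i=5
  #.##.|#  b22=1 t=0,i=3
  #.#.#|.  b21=0 t=0,i=1
  #.#..|#  b20=1 t=1,i=12
  #..##|#  b19=1 t=0,i=12
  #..#.|#  b18=1 t=1,i=2
  #...#|.  b17=0 t=0,i=6
  #....|#  b16=1 t=1,i=5
  .####|#  b15=1 t=2,i=6
  .###.|.  b14=0 t=0,i=9
  .##.#|.  b13=0 t=2,i=0
  .##..|.  b12=0 t=0,i=4
  .#.##|.  b11=0 t=0,i=2
  .#.#.|.  b10=0 t=1,i=11
  .#..#|.  b9=0 t=1,i=1
  .#...|.  b8=0 t=1,i=4
  ..###|.  b7=0 t=0,i=8
  ..##.|#  b6=1 t=2,i=15
  ..#.#|#  b5=1 t=1,i=10
  ..#..|#  b4=1 t=1,i=0
  ...##|.  b3=0 t=0,i=7
  ...#.|#  b2=1 t=1,i=9
  ....#|#  b1=1 t=1,i=8
  .....|#  b0=1 t=1,i=6
  bits 11011100110111011000000001110111 = 3705503863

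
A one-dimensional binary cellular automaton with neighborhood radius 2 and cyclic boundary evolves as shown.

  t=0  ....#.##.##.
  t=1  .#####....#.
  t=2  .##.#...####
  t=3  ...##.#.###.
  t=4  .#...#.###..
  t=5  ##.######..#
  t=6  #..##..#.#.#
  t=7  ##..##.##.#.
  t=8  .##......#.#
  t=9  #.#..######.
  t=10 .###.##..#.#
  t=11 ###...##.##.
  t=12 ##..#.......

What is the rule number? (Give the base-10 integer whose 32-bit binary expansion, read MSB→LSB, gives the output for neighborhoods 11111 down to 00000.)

  ##### -> .   bit 31 = 0  t=1,i=3
  ####. -> #   bit 30 = 1  t=1,i=4
  ###.# -> .   bit 29 = 0  t=2,i=11
  ###.. -> .   bit 28 = 0  t=1,i=5
  ##.## -> .   bit 27 = 0  t=0,i=8
  ##.#. -> #   bit 26 = 1  t=2,i=3
  ##..# -> #   bit 25 = 1  t=5,i=9
  ##... -> .   bit 24 = 0  t=0,i=11
  #.### -> #   bit 23 = 1  t=3,i=8
  #.##. -> .   bit 22 = 0  t=0,i=6
  #.#.# -> .   bit 21 = 0  t=3,i=6
  #.#.. -> #   bit 20 = 1  t=2,i=4
  #..## -> .   bit 19 = 0  t=1,i=0
  #..#. -> .   bit 18 = 0  t=6,i=6
  #...# -> #   bit 17 = 1  t=2,i=6
  #.... -> .   bit 16 = 0  t=0,i=0
  .#### -> #   bit 15 = 1  t=1,i=2
  .###. -> #   bit 14 = 1  t=3,i=9
  .##.# -> .   bit 13 = 0  t=0,i=7
  .##.. -> #   bit 12 = 1  t=0,i=10
  .#.## -> #   bit 11 = 1  t=0,i=5
  .#.#. -> #   bit 10 = 1  t=6,i=8
  .#..# -> #   bit 9 = 1  t=1,i=11
  .#... -> .   bit 8 = 0  t=2,i=5
  ..### -> #   bit 7 = 1  t=1,i=1
  ..##. -> .   bit 6 = 0  t=3,i=3
  ..#.# -> #   bit 5 = 1  t=0,i=4
  ..#.. -> #   bit 4 = 1  t=1,i=10
  ...## -> .   bit 3 = 0  t=2,i=7
  ...#. -> #   bit 2 = 1  t=0,i=3
  ....# -> #   bit 1 = 1  t=0,i=2
  ..... -> #   bit 0 = 1  t=0,i=1
  bits 01000110100100101101111010110111 = 1184030391

1184030391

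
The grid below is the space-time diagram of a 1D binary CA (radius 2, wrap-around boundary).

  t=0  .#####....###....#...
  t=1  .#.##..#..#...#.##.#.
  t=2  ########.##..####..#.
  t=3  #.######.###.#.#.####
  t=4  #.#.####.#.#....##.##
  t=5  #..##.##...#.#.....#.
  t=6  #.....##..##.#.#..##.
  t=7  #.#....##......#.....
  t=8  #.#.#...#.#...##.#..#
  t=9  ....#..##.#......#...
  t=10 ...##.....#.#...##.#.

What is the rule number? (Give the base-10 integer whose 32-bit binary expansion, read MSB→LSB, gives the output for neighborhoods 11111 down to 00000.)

  nb #####: next=#  (t=0,i=3, bit31=1)
  nb ####.: next=#  (t=0,i=4, bit30=1)
  nb ###.#: next=#  (t=2,i=7, bit29=1)
  nb ###..: next=.  (t=0,i=5, bit28=0)
  nb ##.##: next=.  (t=2,i=8, bit27=0)
  nb ##.#.: next=.  (t=1,i=18, bit26=0)
  nb ##..#: next=#  (t=1,i=5, bit25=1)
  nb ##...: next=.  (t=0,i=6, bit24=0)
  nb #.###: next=#  (t=2,i=0, bit23=1)
  nb #.##.: next=#  (t=1,i=3, bit22=1)
  nb #.#.#: next=.  (t=3,i=13, bit21=0)
  nb #.#..: next=#  (t=1,i=19, bit20=1)
  nb #..##: next=.  (t=2,i=12, bit19=0)
  nb #..#.: next=#  (t=1,i=0, bit18=1)
  nb #...#: next=.  (t=1,i=12, bit17=0)
  nb #....: next=#  (t=0,i=7, bit16=1)
  nb .####: next=.  (t=0,i=2, bit15=0)
  nb .###.: next=.  (t=0,i=11, bit14=0)
  nb .##.#: next=.  (t=1,i=17, bit13=0)
  nb .##..: next=#  (t=1,i=4, bit12=1)
  nb .#.##: next=#  (t=1,i=2, bit11=1)
  nb .#.#.: next=.  (t=3,i=14, bit10=0)
  nb .#..#: next=.  (t=1,i=8, bit9=0)
  nb .#...: next=.  (t=0,i=18, bit8=0)
  nb ..###: next=#  (t=0,i=1, bit7=1)
  nb ..##.: next=.  (t=4,i=16, bit6=0)
  nb ..#.#: next=#  (t=1,i=1, bit5=1)
  nb ..#..: next=#  (t=0,i=17, bit4=1)
  nb ...##: next=.  (t=0,i=0, bit3=0)
  nb ...#.: next=#  (t=0,i=16, bit2=1)
  nb ....#: next=.  (t=0,i=8, bit1=0)
  nb .....: next=.  (t=5,i=16, bit0=0)
  bits 11100010110101010001100010110100 = 3805616308

3805616308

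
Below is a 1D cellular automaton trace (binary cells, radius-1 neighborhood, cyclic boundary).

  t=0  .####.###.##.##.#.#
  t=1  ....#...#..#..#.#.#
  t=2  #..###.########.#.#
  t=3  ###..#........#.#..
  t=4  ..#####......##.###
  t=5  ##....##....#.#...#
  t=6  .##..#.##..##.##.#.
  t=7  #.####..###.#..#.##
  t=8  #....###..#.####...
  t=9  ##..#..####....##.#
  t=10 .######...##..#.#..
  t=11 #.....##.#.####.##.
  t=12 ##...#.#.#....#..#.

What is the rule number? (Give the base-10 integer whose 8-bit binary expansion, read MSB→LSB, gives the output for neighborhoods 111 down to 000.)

  ###|.  b7=0 t=0,i=2
  ##.|#  b6=1 t=0,i=4
  #.#|.  b5=0 t=0,i=0
  #..|#  b4=1 t=1,i=0
  .##|.  b3=0 t=0,i=1
  .#.|#  b2=1 t=0,i=16
  ..#|#  b1=1 t=1,i=3
  ...|.  b0=0 t=1,i=1
  bits 01010110 = 86

86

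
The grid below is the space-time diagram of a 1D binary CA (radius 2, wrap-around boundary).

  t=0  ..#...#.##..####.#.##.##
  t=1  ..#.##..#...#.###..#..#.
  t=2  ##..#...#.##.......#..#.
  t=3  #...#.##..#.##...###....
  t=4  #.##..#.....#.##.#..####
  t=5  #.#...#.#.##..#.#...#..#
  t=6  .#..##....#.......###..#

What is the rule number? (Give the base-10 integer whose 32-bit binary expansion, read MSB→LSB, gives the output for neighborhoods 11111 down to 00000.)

1698889942

  ##### -> .   bit 31 = 0  t=4,i=22
  ####. -> #   bit 30 = 1  t=0,i=14
  ###.# -> #   bit 29 = 1  t=0,i=15
  ###.. -> .   bit 28 = 0  t=1,i=16
  ##.## -> .   bit 27 = 0  t=0,i=21
  ##.#. -> #   bit 26 = 1  t=0,i=16
  ##..# -> .   bit 25 = 0  t=0,i=0
  ##... -> #   bit 24 = 1  t=2,i=12
  #.### -> .   bit 23 = 0  t=1,i=14
  #.##. -> #   bit 22 = 1  t=0,i=8
  #.#.# -> .   bit 21 = 0  t=0,i=17
  #.#.. -> .   bit 20 = 0  t=4,i=17
  #..## -> .   bit 19 = 0  t=0,i=11
  #..#. -> .   bit 18 = 0  t=0,i=1
  #...# -> #   bit 17 = 1  t=0,i=4
  #.... -> #   bit 16 = 1  t=2,i=13
  .#### -> .   bit 15 = 0  t=0,i=13
  .###. -> .   bit 14 = 0  t=1,i=15
  .##.# -> .   bit 13 = 0  t=0,i=20
  .##.. -> .   bit 12 = 0  t=0,i=9
  .#.## -> .   bit 11 = 0  t=0,i=7
  .#.#. -> .   bit 10 = 0  t=5,i=7
  .#..# -> .   bit 9 = 0  t=1,i=20
  .#... -> .   bit 8 = 0  t=0,i=3
  ..### -> #   bit 7 = 1  t=0,i=12
  ..##. -> #   bit 6 = 1  t=5,i=23
  ..#.# -> .   bit 5 = 0  t=0,i=6
  ..#.. -> #   bit 4 = 1  t=0,i=2
  ...## -> .   bit 3 = 0  t=3,i=16
  ...#. -> #   bit 2 = 1  t=0,i=5
  ....# -> #   bit 1 = 1  t=2,i=17
  ..... -> .   bit 0 = 0  t=2,i=14
  bits 01100101010000110000000011010110 = 1698889942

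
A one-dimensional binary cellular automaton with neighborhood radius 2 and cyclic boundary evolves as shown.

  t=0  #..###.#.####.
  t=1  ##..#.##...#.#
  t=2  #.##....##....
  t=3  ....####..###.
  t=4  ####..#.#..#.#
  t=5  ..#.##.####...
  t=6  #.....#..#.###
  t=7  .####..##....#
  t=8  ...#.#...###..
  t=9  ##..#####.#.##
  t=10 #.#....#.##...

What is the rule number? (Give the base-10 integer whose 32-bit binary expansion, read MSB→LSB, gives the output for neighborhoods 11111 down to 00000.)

  nb #####: next=.  (t=4,i=1, bit31=0)
  nb ####.: next=#  (t=0,i=11, bit30=1)
  nb ###.#: next=.  (t=0,i=5, bit29=0)
  nb ###..: next=.  (t=1,i=1, bit28=0)
  nb ##.##: next=#  (t=5,i=6, bit27=1)
  nb ##.#.: next=#  (t=0,i=6, bit26=1)
  nb ##..#: next=#  (t=1,i=2, bit25=1)
  nb ##...: next=#  (t=1,i=8, bit24=1)
  nb #.###: next=.  (t=0,i=9, bit23=0)
  nb #.##.: next=.  (t=1,i=6, bit22=0)
  nb #.#.#: next=#  (t=0,i=7, bit21=1)
  nb #.#..: next=#  (t=0,i=0, bit20=1)
  nb #..##: next=.  (t=0,i=2, bit19=0)
  nb #..#.: next=#  (t=1,i=3, bit18=1)
  nb #...#: next=#  (t=1,i=9, bit17=1)
  nb #....: next=#  (t=2,i=5, bit16=1)
  nb .####: next=.  (t=0,i=10, bit15=0)
  nb .###.: next=#  (t=0,i=4, bit14=1)
  nb .##.#: next=.  (t=5,i=5, bit13=0)
  nb .##..: next=.  (t=1,i=7, bit12=0)
  nb .#.##: next=.  (t=0,i=8, bit11=0)
  nb .#.#.: next=#  (t=4,i=7, bit10=1)
  nb .#..#: next=#  (t=0,i=1, bit9=1)
  nb .#...: next=#  (t=8,i=6, bit8=1)
  nb ..###: next=.  (t=0,i=3, bit7=0)
  nb ..##.: next=.  (t=2,i=8, bit6=0)
  nb ..#.#: next=.  (t=1,i=4, bit5=0)
  nb ..#..: next=.  (t=6,i=6, bit4=0)
  nb ...##: next=#  (t=2,i=7, bit3=1)
  nb ...#.: next=.  (t=1,i=10, bit2=0)
  nb ....#: next=#  (t=2,i=6, bit1=1)
  nb .....: next=#  (t=3,i=1, bit0=1)
  bits 01001111001101110100011100001011 = 1329022731

1329022731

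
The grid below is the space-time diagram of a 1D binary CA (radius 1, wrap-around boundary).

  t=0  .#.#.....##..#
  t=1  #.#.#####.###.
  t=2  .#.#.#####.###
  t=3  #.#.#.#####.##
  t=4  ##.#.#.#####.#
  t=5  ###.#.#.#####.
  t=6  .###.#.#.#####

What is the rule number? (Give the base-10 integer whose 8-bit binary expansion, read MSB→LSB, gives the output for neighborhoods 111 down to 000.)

243

  nb ###: next=#  (t=1,i=5, bit7=1)
  nb ##.: next=#  (t=0,i=10, bit6=1)
  nb #.#: next=#  (t=0,i=0, bit5=1)
  nb #..: next=#  (t=0,i=4, bit4=1)
  nb .##: next=.  (t=0,i=9, bit3=0)
  nb .#.: next=.  (t=0,i=1, bit2=0)
  nb ..#: next=#  (t=0,i=8, bit1=1)
  nb ...: next=#  (t=0,i=5, bit0=1)
  bits 11110011 = 243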